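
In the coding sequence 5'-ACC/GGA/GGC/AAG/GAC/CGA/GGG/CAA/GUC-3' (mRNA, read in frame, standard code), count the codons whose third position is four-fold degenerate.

6

Codon 1 ACC (Thr): third position 4-fold.
Codon 2 GGA (Gly): third position 4-fold.
Codon 3 GGC (Gly): third position 4-fold.
Codon 4 AAG (Lys): third position 2-fold.
Codon 5 GAC (Asp): third position 2-fold.
Codon 6 CGA (Arg): third position 4-fold.
Codon 7 GGG (Gly): third position 4-fold.
Codon 8 CAA (Gln): third position 2-fold.
Codon 9 GUC (Val): third position 4-fold.
Four-fold degenerate third positions: 6.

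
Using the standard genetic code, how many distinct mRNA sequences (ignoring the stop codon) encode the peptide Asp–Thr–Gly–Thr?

128

Asp: 2 codons.
Thr: 4 codons.
Gly: 4 codons.
Thr: 4 codons.
2 × 4 × 4 × 4 = 128.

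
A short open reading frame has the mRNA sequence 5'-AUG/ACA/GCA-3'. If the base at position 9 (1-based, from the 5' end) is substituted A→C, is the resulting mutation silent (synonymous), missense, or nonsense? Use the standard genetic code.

Position 9 falls in codon 3: GCA → Ala.
After the substitution the codon is GCC → Ala.
Both encode Ala, so the change is synonymous.

silent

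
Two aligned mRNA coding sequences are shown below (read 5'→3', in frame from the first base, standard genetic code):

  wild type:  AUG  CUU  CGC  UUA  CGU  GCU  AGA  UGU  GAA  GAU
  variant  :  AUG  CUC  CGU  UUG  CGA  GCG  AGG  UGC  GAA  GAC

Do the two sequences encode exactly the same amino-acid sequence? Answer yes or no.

Codon 1: AUG Met / AUG Met — identical.
Codon 2: CUU Leu / CUC Leu — synonymous.
Codon 3: CGC Arg / CGU Arg — synonymous.
Codon 4: UUA Leu / UUG Leu — synonymous.
Codon 5: CGU Arg / CGA Arg — synonymous.
Codon 6: GCU Ala / GCG Ala — synonymous.
Codon 7: AGA Arg / AGG Arg — synonymous.
Codon 8: UGU Cys / UGC Cys — synonymous.
Codon 9: GAA Glu / GAA Glu — identical.
Codon 10: GAU Asp / GAC Asp — synonymous.
Nonsynonymous differences: 0 → same protein.

yes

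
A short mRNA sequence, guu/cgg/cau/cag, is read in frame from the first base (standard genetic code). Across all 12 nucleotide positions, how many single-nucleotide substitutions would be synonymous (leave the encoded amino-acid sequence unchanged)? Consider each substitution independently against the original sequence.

9

Codon 1 (GUU, Val): 3 synonymous substitutions.
Codon 2 (CGG, Arg): 4 synonymous substitutions.
Codon 3 (CAU, His): 1 synonymous substitution.
Codon 4 (CAG, Gln): 1 synonymous substitution.
Total: 3 + 4 + 1 + 1 = 9.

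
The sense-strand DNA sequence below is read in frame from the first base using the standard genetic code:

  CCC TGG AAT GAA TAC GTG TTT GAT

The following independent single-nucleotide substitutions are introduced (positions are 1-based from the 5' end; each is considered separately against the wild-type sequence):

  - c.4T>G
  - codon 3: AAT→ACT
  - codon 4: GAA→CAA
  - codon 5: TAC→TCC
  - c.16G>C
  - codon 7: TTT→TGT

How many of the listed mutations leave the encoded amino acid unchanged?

0

Codon 2: TGG (Trp) → GGG (Gly) — missense.
Codon 3: AAT (Asn) → ACT (Thr) — missense.
Codon 4: GAA (Glu) → CAA (Gln) — missense.
Codon 5: TAC (Tyr) → TCC (Ser) — missense.
Codon 6: GTG (Val) → CTG (Leu) — missense.
Codon 7: TTT (Phe) → TGT (Cys) — missense.
Synonymous: 0 of 6.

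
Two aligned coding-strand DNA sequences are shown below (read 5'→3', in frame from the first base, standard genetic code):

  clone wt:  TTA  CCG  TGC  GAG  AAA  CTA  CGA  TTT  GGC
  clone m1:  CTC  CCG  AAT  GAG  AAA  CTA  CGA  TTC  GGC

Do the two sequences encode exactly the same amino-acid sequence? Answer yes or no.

no

Codon 1: TTA Leu / CTC Leu — synonymous.
Codon 2: CCG Pro / CCG Pro — identical.
Codon 3: TGC Cys / AAT Asn — nonsynonymous.
Codon 4: GAG Glu / GAG Glu — identical.
Codon 5: AAA Lys / AAA Lys — identical.
Codon 6: CTA Leu / CTA Leu — identical.
Codon 7: CGA Arg / CGA Arg — identical.
Codon 8: TTT Phe / TTC Phe — synonymous.
Codon 9: GGC Gly / GGC Gly — identical.
Nonsynonymous differences: 1 → different protein.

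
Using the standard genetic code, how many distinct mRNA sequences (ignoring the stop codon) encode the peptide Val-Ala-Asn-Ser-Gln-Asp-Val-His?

6144

Val: 4 codons.
Ala: 4 codons.
Asn: 2 codons.
Ser: 6 codons.
Gln: 2 codons.
Asp: 2 codons.
Val: 4 codons.
His: 2 codons.
4 × 4 × 2 × 6 × 2 × 2 × 4 × 2 = 6144.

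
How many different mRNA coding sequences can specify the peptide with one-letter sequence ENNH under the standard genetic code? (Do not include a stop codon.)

Glu: 2 codons.
Asn: 2 codons.
Asn: 2 codons.
His: 2 codons.
2 × 2 × 2 × 2 = 16.

16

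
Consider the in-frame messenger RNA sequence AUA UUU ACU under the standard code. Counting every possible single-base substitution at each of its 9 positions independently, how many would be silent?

6

Codon 1 (AUA, Ile): 2 synonymous substitutions.
Codon 2 (UUU, Phe): 1 synonymous substitution.
Codon 3 (ACU, Thr): 3 synonymous substitutions.
Total: 2 + 1 + 3 = 6.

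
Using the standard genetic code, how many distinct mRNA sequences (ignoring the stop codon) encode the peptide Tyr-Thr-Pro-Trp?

Tyr: 2 codons.
Thr: 4 codons.
Pro: 4 codons.
Trp: 1 codon.
2 × 4 × 4 × 1 = 32.

32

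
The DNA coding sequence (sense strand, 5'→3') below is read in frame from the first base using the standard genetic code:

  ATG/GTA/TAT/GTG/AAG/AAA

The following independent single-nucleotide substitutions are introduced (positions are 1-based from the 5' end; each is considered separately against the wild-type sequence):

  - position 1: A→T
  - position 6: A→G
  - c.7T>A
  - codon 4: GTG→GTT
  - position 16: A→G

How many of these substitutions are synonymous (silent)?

Codon 1: ATG (Met) → TTG (Leu) — missense.
Codon 2: GTA (Val) → GTG (Val) — synonymous.
Codon 3: TAT (Tyr) → AAT (Asn) — missense.
Codon 4: GTG (Val) → GTT (Val) — synonymous.
Codon 6: AAA (Lys) → GAA (Glu) — missense.
Synonymous: 2 of 5.

2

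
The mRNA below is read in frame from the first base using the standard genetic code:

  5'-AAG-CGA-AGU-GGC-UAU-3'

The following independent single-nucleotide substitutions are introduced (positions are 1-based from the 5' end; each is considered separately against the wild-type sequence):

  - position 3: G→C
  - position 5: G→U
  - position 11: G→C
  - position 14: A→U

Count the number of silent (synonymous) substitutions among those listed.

0

Codon 1: AAG (Lys) → AAC (Asn) — missense.
Codon 2: CGA (Arg) → CUA (Leu) — missense.
Codon 4: GGC (Gly) → GCC (Ala) — missense.
Codon 5: UAU (Tyr) → UUU (Phe) — missense.
Synonymous: 0 of 4.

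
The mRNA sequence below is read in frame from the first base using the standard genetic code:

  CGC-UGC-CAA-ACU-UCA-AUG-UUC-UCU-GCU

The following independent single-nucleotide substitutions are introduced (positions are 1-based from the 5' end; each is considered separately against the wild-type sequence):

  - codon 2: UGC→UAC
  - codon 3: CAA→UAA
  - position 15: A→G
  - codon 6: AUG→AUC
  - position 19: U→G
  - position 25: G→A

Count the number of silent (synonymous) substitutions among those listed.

1

Codon 2: UGC (Cys) → UAC (Tyr) — missense.
Codon 3: CAA (Gln) → UAA (Stop) — nonsense.
Codon 5: UCA (Ser) → UCG (Ser) — synonymous.
Codon 6: AUG (Met) → AUC (Ile) — missense.
Codon 7: UUC (Phe) → GUC (Val) — missense.
Codon 9: GCU (Ala) → ACU (Thr) — missense.
Synonymous: 1 of 6.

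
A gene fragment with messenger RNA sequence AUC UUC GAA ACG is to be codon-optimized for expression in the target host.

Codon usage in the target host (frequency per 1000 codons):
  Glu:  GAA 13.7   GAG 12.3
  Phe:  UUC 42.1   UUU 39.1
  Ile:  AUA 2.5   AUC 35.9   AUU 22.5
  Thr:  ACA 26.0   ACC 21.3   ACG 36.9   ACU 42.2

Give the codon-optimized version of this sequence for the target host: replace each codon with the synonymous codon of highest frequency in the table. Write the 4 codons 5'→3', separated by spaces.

AUC UUC GAA ACU

Codon 1 (Ile): best is AUC at 35.9.
Codon 2 (Phe): best is UUC at 42.1.
Codon 3 (Glu): best is GAA at 13.7.
Codon 4 (Thr): best is ACU at 42.2.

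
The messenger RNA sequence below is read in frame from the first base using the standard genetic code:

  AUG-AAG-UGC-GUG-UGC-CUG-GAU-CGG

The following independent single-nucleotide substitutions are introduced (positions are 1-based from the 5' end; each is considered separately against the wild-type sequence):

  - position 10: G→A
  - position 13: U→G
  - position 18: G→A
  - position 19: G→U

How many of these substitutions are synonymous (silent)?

1

Codon 4: GUG (Val) → AUG (Met) — missense.
Codon 5: UGC (Cys) → GGC (Gly) — missense.
Codon 6: CUG (Leu) → CUA (Leu) — synonymous.
Codon 7: GAU (Asp) → UAU (Tyr) — missense.
Synonymous: 1 of 4.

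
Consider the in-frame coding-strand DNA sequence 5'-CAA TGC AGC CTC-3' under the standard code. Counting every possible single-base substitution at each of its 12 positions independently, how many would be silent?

Codon 1 (CAA, Gln): 1 synonymous substitution.
Codon 2 (TGC, Cys): 1 synonymous substitution.
Codon 3 (AGC, Ser): 1 synonymous substitution.
Codon 4 (CTC, Leu): 3 synonymous substitutions.
Total: 1 + 1 + 1 + 3 = 6.

6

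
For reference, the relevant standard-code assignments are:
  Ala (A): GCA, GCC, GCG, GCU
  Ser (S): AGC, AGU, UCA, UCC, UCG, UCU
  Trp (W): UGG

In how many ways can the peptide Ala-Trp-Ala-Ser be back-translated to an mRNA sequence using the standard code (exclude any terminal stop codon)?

96

Ala: 4 codons.
Trp: 1 codon.
Ala: 4 codons.
Ser: 6 codons.
4 × 1 × 4 × 6 = 96.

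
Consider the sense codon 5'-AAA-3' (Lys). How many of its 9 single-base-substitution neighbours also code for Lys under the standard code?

1

Position 1: none → 0 synonymous.
Position 2: none → 0 synonymous.
Position 3: AAG → 1 synonymous.
Total: 0 + 0 + 1 = 1.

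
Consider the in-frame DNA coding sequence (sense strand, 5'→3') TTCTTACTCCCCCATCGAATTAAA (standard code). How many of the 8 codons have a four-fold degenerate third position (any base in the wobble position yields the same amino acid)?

Codon 1 TTC (Phe): third position 2-fold.
Codon 2 TTA (Leu): third position 2-fold.
Codon 3 CTC (Leu): third position 4-fold.
Codon 4 CCC (Pro): third position 4-fold.
Codon 5 CAT (His): third position 2-fold.
Codon 6 CGA (Arg): third position 4-fold.
Codon 7 ATT (Ile): third position 3-fold.
Codon 8 AAA (Lys): third position 2-fold.
Four-fold degenerate third positions: 3.

3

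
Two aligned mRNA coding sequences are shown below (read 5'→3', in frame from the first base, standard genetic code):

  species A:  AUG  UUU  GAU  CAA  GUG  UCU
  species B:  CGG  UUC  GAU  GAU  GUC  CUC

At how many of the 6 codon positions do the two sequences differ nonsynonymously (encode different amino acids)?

Codon 1: AUG Met / CGG Arg — nonsynonymous.
Codon 2: UUU Phe / UUC Phe — synonymous.
Codon 3: GAU Asp / GAU Asp — identical.
Codon 4: CAA Gln / GAU Asp — nonsynonymous.
Codon 5: GUG Val / GUC Val — synonymous.
Codon 6: UCU Ser / CUC Leu — nonsynonymous.
Nonsynonymous differences: 3.

3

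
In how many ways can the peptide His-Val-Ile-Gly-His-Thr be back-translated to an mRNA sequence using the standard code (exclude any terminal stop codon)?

His: 2 codons.
Val: 4 codons.
Ile: 3 codons.
Gly: 4 codons.
His: 2 codons.
Thr: 4 codons.
2 × 4 × 3 × 4 × 2 × 4 = 768.

768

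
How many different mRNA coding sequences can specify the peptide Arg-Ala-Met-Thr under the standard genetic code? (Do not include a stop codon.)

96

Arg: 6 codons.
Ala: 4 codons.
Met: 1 codon.
Thr: 4 codons.
6 × 4 × 1 × 4 = 96.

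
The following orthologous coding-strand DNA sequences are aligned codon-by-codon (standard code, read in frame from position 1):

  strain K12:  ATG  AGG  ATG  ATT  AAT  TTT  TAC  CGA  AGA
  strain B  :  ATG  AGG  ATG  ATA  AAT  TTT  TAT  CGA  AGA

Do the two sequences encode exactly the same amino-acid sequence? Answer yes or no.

yes

Codon 1: ATG Met / ATG Met — identical.
Codon 2: AGG Arg / AGG Arg — identical.
Codon 3: ATG Met / ATG Met — identical.
Codon 4: ATT Ile / ATA Ile — synonymous.
Codon 5: AAT Asn / AAT Asn — identical.
Codon 6: TTT Phe / TTT Phe — identical.
Codon 7: TAC Tyr / TAT Tyr — synonymous.
Codon 8: CGA Arg / CGA Arg — identical.
Codon 9: AGA Arg / AGA Arg — identical.
Nonsynonymous differences: 0 → same protein.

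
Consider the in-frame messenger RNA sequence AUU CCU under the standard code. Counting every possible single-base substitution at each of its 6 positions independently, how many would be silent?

5

Codon 1 (AUU, Ile): 2 synonymous substitutions.
Codon 2 (CCU, Pro): 3 synonymous substitutions.
Total: 2 + 3 = 5.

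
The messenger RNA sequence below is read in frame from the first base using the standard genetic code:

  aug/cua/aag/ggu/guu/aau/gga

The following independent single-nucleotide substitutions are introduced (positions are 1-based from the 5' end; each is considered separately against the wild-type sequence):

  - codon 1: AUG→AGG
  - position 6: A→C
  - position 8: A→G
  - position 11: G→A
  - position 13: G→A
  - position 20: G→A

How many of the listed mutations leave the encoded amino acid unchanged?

Codon 1: AUG (Met) → AGG (Arg) — missense.
Codon 2: CUA (Leu) → CUC (Leu) — synonymous.
Codon 3: AAG (Lys) → AGG (Arg) — missense.
Codon 4: GGU (Gly) → GAU (Asp) — missense.
Codon 5: GUU (Val) → AUU (Ile) — missense.
Codon 7: GGA (Gly) → GAA (Glu) — missense.
Synonymous: 1 of 6.

1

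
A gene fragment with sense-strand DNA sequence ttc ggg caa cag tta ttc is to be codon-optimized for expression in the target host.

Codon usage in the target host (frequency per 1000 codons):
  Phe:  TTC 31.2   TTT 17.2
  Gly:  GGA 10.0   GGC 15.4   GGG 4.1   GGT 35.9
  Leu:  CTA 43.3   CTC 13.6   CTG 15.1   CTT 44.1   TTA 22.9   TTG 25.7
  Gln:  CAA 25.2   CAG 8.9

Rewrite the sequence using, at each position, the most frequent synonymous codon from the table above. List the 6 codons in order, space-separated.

TTC GGT CAA CAA CTT TTC

Codon 1 (Phe): best is TTC at 31.2.
Codon 2 (Gly): best is GGT at 35.9.
Codon 3 (Gln): best is CAA at 25.2.
Codon 4 (Gln): best is CAA at 25.2.
Codon 5 (Leu): best is CTT at 44.1.
Codon 6 (Phe): best is TTC at 31.2.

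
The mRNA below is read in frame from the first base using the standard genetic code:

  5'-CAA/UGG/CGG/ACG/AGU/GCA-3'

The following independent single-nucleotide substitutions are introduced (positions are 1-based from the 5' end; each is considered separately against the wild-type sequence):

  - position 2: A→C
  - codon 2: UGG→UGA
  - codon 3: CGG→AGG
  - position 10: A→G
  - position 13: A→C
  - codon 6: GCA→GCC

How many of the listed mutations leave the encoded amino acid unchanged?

Codon 1: CAA (Gln) → CCA (Pro) — missense.
Codon 2: UGG (Trp) → UGA (Stop) — nonsense.
Codon 3: CGG (Arg) → AGG (Arg) — synonymous.
Codon 4: ACG (Thr) → GCG (Ala) — missense.
Codon 5: AGU (Ser) → CGU (Arg) — missense.
Codon 6: GCA (Ala) → GCC (Ala) — synonymous.
Synonymous: 2 of 6.

2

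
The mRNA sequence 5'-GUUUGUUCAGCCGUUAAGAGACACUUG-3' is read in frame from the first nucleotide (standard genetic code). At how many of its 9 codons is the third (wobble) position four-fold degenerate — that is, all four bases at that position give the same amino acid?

4

Codon 1 GUU (Val): third position 4-fold.
Codon 2 UGU (Cys): third position 2-fold.
Codon 3 UCA (Ser): third position 4-fold.
Codon 4 GCC (Ala): third position 4-fold.
Codon 5 GUU (Val): third position 4-fold.
Codon 6 AAG (Lys): third position 2-fold.
Codon 7 AGA (Arg): third position 2-fold.
Codon 8 CAC (His): third position 2-fold.
Codon 9 UUG (Leu): third position 2-fold.
Four-fold degenerate third positions: 4.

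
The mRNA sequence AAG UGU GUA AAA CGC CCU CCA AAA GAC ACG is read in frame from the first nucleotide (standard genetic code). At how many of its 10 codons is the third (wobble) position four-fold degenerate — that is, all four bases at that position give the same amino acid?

5

Codon 1 AAG (Lys): third position 2-fold.
Codon 2 UGU (Cys): third position 2-fold.
Codon 3 GUA (Val): third position 4-fold.
Codon 4 AAA (Lys): third position 2-fold.
Codon 5 CGC (Arg): third position 4-fold.
Codon 6 CCU (Pro): third position 4-fold.
Codon 7 CCA (Pro): third position 4-fold.
Codon 8 AAA (Lys): third position 2-fold.
Codon 9 GAC (Asp): third position 2-fold.
Codon 10 ACG (Thr): third position 4-fold.
Four-fold degenerate third positions: 5.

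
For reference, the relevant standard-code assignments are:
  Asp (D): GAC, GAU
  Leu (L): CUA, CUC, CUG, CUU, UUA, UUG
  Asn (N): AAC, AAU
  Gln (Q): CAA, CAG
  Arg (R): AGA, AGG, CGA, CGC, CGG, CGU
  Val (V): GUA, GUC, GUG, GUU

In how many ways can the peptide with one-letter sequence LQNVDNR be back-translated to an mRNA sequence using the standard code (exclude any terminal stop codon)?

2304

Leu: 6 codons.
Gln: 2 codons.
Asn: 2 codons.
Val: 4 codons.
Asp: 2 codons.
Asn: 2 codons.
Arg: 6 codons.
6 × 2 × 2 × 4 × 2 × 2 × 6 = 2304.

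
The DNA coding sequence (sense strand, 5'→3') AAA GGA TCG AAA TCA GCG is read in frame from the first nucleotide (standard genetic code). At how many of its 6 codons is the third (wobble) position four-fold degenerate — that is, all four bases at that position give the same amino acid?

4

Codon 1 AAA (Lys): third position 2-fold.
Codon 2 GGA (Gly): third position 4-fold.
Codon 3 TCG (Ser): third position 4-fold.
Codon 4 AAA (Lys): third position 2-fold.
Codon 5 TCA (Ser): third position 4-fold.
Codon 6 GCG (Ala): third position 4-fold.
Four-fold degenerate third positions: 4.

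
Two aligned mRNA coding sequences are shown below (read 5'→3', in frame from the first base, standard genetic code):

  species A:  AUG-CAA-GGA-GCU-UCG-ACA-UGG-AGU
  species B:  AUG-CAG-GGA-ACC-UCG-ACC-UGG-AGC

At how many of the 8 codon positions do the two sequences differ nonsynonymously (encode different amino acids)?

1

Codon 1: AUG Met / AUG Met — identical.
Codon 2: CAA Gln / CAG Gln — synonymous.
Codon 3: GGA Gly / GGA Gly — identical.
Codon 4: GCU Ala / ACC Thr — nonsynonymous.
Codon 5: UCG Ser / UCG Ser — identical.
Codon 6: ACA Thr / ACC Thr — synonymous.
Codon 7: UGG Trp / UGG Trp — identical.
Codon 8: AGU Ser / AGC Ser — synonymous.
Nonsynonymous differences: 1.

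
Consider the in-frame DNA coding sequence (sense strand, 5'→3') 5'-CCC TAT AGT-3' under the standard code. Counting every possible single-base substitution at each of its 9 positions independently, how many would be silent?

5

Codon 1 (CCC, Pro): 3 synonymous substitutions.
Codon 2 (TAT, Tyr): 1 synonymous substitution.
Codon 3 (AGT, Ser): 1 synonymous substitution.
Total: 3 + 1 + 1 = 5.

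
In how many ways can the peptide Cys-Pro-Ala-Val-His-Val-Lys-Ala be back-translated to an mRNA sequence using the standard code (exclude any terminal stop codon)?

Cys: 2 codons.
Pro: 4 codons.
Ala: 4 codons.
Val: 4 codons.
His: 2 codons.
Val: 4 codons.
Lys: 2 codons.
Ala: 4 codons.
2 × 4 × 4 × 4 × 2 × 4 × 2 × 4 = 8192.

8192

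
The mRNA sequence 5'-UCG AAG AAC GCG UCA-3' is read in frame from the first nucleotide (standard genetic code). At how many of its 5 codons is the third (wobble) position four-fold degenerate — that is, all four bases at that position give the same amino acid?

Codon 1 UCG (Ser): third position 4-fold.
Codon 2 AAG (Lys): third position 2-fold.
Codon 3 AAC (Asn): third position 2-fold.
Codon 4 GCG (Ala): third position 4-fold.
Codon 5 UCA (Ser): third position 4-fold.
Four-fold degenerate third positions: 3.

3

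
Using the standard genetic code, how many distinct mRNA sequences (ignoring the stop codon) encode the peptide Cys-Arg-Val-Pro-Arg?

Cys: 2 codons.
Arg: 6 codons.
Val: 4 codons.
Pro: 4 codons.
Arg: 6 codons.
2 × 6 × 4 × 4 × 6 = 1152.

1152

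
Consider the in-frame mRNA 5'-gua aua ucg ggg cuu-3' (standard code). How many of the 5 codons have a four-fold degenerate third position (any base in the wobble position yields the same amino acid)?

Codon 1 GUA (Val): third position 4-fold.
Codon 2 AUA (Ile): third position 3-fold.
Codon 3 UCG (Ser): third position 4-fold.
Codon 4 GGG (Gly): third position 4-fold.
Codon 5 CUU (Leu): third position 4-fold.
Four-fold degenerate third positions: 4.

4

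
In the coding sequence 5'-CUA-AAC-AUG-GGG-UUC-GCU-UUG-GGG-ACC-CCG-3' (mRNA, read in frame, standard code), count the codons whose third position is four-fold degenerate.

Codon 1 CUA (Leu): third position 4-fold.
Codon 2 AAC (Asn): third position 2-fold.
Codon 3 AUG (Met): third position 1-fold.
Codon 4 GGG (Gly): third position 4-fold.
Codon 5 UUC (Phe): third position 2-fold.
Codon 6 GCU (Ala): third position 4-fold.
Codon 7 UUG (Leu): third position 2-fold.
Codon 8 GGG (Gly): third position 4-fold.
Codon 9 ACC (Thr): third position 4-fold.
Codon 10 CCG (Pro): third position 4-fold.
Four-fold degenerate third positions: 6.

6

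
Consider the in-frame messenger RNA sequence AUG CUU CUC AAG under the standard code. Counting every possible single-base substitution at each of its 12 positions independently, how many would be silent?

7

Codon 1 (AUG, Met): 0 synonymous substitutions.
Codon 2 (CUU, Leu): 3 synonymous substitutions.
Codon 3 (CUC, Leu): 3 synonymous substitutions.
Codon 4 (AAG, Lys): 1 synonymous substitution.
Total: 0 + 3 + 3 + 1 = 7.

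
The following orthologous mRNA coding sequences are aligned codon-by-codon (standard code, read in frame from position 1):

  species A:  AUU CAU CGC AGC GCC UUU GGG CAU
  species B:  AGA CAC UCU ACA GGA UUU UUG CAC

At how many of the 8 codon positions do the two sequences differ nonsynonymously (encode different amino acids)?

5

Codon 1: AUU Ile / AGA Arg — nonsynonymous.
Codon 2: CAU His / CAC His — synonymous.
Codon 3: CGC Arg / UCU Ser — nonsynonymous.
Codon 4: AGC Ser / ACA Thr — nonsynonymous.
Codon 5: GCC Ala / GGA Gly — nonsynonymous.
Codon 6: UUU Phe / UUU Phe — identical.
Codon 7: GGG Gly / UUG Leu — nonsynonymous.
Codon 8: CAU His / CAC His — synonymous.
Nonsynonymous differences: 5.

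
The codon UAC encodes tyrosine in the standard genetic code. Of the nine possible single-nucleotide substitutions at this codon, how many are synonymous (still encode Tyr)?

Position 1: none → 0 synonymous.
Position 2: none → 0 synonymous.
Position 3: UAU → 1 synonymous.
Total: 0 + 0 + 1 = 1.

1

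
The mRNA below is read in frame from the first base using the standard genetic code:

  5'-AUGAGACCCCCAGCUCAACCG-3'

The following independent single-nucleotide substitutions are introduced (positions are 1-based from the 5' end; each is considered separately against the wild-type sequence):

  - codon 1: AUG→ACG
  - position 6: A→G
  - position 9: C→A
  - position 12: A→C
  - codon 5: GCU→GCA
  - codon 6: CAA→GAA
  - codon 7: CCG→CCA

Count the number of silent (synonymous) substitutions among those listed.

5

Codon 1: AUG (Met) → ACG (Thr) — missense.
Codon 2: AGA (Arg) → AGG (Arg) — synonymous.
Codon 3: CCC (Pro) → CCA (Pro) — synonymous.
Codon 4: CCA (Pro) → CCC (Pro) — synonymous.
Codon 5: GCU (Ala) → GCA (Ala) — synonymous.
Codon 6: CAA (Gln) → GAA (Glu) — missense.
Codon 7: CCG (Pro) → CCA (Pro) — synonymous.
Synonymous: 5 of 7.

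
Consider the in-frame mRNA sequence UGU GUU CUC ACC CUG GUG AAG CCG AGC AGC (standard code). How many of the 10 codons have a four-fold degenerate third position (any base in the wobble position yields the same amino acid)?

6

Codon 1 UGU (Cys): third position 2-fold.
Codon 2 GUU (Val): third position 4-fold.
Codon 3 CUC (Leu): third position 4-fold.
Codon 4 ACC (Thr): third position 4-fold.
Codon 5 CUG (Leu): third position 4-fold.
Codon 6 GUG (Val): third position 4-fold.
Codon 7 AAG (Lys): third position 2-fold.
Codon 8 CCG (Pro): third position 4-fold.
Codon 9 AGC (Ser): third position 2-fold.
Codon 10 AGC (Ser): third position 2-fold.
Four-fold degenerate third positions: 6.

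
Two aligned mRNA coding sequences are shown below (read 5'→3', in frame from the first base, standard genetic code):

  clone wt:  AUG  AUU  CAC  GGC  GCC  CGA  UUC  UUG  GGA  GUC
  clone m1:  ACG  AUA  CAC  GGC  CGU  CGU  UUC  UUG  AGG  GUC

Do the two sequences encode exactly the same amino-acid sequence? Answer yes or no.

Codon 1: AUG Met / ACG Thr — nonsynonymous.
Codon 2: AUU Ile / AUA Ile — synonymous.
Codon 3: CAC His / CAC His — identical.
Codon 4: GGC Gly / GGC Gly — identical.
Codon 5: GCC Ala / CGU Arg — nonsynonymous.
Codon 6: CGA Arg / CGU Arg — synonymous.
Codon 7: UUC Phe / UUC Phe — identical.
Codon 8: UUG Leu / UUG Leu — identical.
Codon 9: GGA Gly / AGG Arg — nonsynonymous.
Codon 10: GUC Val / GUC Val — identical.
Nonsynonymous differences: 3 → different protein.

no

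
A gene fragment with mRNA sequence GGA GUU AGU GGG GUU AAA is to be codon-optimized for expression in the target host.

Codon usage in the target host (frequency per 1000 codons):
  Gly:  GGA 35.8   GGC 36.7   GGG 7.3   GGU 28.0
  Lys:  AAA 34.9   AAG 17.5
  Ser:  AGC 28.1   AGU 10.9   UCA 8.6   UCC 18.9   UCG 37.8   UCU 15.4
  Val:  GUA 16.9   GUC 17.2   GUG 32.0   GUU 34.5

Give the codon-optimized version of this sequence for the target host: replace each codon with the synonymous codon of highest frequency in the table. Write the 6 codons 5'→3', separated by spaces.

Codon 1 (Gly): best is GGC at 36.7.
Codon 2 (Val): best is GUU at 34.5.
Codon 3 (Ser): best is UCG at 37.8.
Codon 4 (Gly): best is GGC at 36.7.
Codon 5 (Val): best is GUU at 34.5.
Codon 6 (Lys): best is AAA at 34.9.

GGC GUU UCG GGC GUU AAA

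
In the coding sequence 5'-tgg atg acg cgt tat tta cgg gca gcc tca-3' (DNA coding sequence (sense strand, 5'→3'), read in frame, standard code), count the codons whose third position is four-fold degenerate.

Codon 1 TGG (Trp): third position 1-fold.
Codon 2 ATG (Met): third position 1-fold.
Codon 3 ACG (Thr): third position 4-fold.
Codon 4 CGT (Arg): third position 4-fold.
Codon 5 TAT (Tyr): third position 2-fold.
Codon 6 TTA (Leu): third position 2-fold.
Codon 7 CGG (Arg): third position 4-fold.
Codon 8 GCA (Ala): third position 4-fold.
Codon 9 GCC (Ala): third position 4-fold.
Codon 10 TCA (Ser): third position 4-fold.
Four-fold degenerate third positions: 6.

6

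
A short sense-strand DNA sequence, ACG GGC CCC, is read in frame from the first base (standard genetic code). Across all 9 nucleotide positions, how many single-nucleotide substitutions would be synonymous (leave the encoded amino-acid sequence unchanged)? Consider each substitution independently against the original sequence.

Codon 1 (ACG, Thr): 3 synonymous substitutions.
Codon 2 (GGC, Gly): 3 synonymous substitutions.
Codon 3 (CCC, Pro): 3 synonymous substitutions.
Total: 3 + 3 + 3 = 9.

9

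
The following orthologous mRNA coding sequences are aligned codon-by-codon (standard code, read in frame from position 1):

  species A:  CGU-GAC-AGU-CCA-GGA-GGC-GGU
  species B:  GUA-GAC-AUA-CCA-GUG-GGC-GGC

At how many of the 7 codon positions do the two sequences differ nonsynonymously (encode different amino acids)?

3

Codon 1: CGU Arg / GUA Val — nonsynonymous.
Codon 2: GAC Asp / GAC Asp — identical.
Codon 3: AGU Ser / AUA Ile — nonsynonymous.
Codon 4: CCA Pro / CCA Pro — identical.
Codon 5: GGA Gly / GUG Val — nonsynonymous.
Codon 6: GGC Gly / GGC Gly — identical.
Codon 7: GGU Gly / GGC Gly — synonymous.
Nonsynonymous differences: 3.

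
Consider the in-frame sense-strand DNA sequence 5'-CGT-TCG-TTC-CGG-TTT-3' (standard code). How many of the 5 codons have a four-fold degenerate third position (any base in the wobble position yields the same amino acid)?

3

Codon 1 CGT (Arg): third position 4-fold.
Codon 2 TCG (Ser): third position 4-fold.
Codon 3 TTC (Phe): third position 2-fold.
Codon 4 CGG (Arg): third position 4-fold.
Codon 5 TTT (Phe): third position 2-fold.
Four-fold degenerate third positions: 3.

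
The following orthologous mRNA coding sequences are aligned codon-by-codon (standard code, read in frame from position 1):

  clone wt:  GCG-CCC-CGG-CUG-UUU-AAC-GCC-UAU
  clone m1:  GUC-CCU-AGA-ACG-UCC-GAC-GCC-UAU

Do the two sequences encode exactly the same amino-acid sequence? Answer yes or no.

no

Codon 1: GCG Ala / GUC Val — nonsynonymous.
Codon 2: CCC Pro / CCU Pro — synonymous.
Codon 3: CGG Arg / AGA Arg — synonymous.
Codon 4: CUG Leu / ACG Thr — nonsynonymous.
Codon 5: UUU Phe / UCC Ser — nonsynonymous.
Codon 6: AAC Asn / GAC Asp — nonsynonymous.
Codon 7: GCC Ala / GCC Ala — identical.
Codon 8: UAU Tyr / UAU Tyr — identical.
Nonsynonymous differences: 4 → different protein.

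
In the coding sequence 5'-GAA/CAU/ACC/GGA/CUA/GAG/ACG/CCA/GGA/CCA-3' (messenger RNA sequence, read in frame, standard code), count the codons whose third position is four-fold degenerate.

Codon 1 GAA (Glu): third position 2-fold.
Codon 2 CAU (His): third position 2-fold.
Codon 3 ACC (Thr): third position 4-fold.
Codon 4 GGA (Gly): third position 4-fold.
Codon 5 CUA (Leu): third position 4-fold.
Codon 6 GAG (Glu): third position 2-fold.
Codon 7 ACG (Thr): third position 4-fold.
Codon 8 CCA (Pro): third position 4-fold.
Codon 9 GGA (Gly): third position 4-fold.
Codon 10 CCA (Pro): third position 4-fold.
Four-fold degenerate third positions: 7.

7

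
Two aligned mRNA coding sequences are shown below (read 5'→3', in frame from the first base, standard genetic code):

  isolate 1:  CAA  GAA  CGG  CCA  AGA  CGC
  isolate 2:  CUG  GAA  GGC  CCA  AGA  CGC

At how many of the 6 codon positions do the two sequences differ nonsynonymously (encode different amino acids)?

Codon 1: CAA Gln / CUG Leu — nonsynonymous.
Codon 2: GAA Glu / GAA Glu — identical.
Codon 3: CGG Arg / GGC Gly — nonsynonymous.
Codon 4: CCA Pro / CCA Pro — identical.
Codon 5: AGA Arg / AGA Arg — identical.
Codon 6: CGC Arg / CGC Arg — identical.
Nonsynonymous differences: 2.

2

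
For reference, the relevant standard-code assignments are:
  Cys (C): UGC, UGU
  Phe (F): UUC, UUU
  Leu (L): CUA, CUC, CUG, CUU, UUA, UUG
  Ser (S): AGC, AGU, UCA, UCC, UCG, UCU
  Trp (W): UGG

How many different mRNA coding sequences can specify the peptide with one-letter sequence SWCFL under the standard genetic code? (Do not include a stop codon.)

144

Ser: 6 codons.
Trp: 1 codon.
Cys: 2 codons.
Phe: 2 codons.
Leu: 6 codons.
6 × 1 × 2 × 2 × 6 = 144.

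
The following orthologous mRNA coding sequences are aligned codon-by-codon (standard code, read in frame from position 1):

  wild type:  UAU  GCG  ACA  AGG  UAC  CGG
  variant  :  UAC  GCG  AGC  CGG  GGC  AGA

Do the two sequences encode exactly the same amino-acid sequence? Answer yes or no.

no

Codon 1: UAU Tyr / UAC Tyr — synonymous.
Codon 2: GCG Ala / GCG Ala — identical.
Codon 3: ACA Thr / AGC Ser — nonsynonymous.
Codon 4: AGG Arg / CGG Arg — synonymous.
Codon 5: UAC Tyr / GGC Gly — nonsynonymous.
Codon 6: CGG Arg / AGA Arg — synonymous.
Nonsynonymous differences: 2 → different protein.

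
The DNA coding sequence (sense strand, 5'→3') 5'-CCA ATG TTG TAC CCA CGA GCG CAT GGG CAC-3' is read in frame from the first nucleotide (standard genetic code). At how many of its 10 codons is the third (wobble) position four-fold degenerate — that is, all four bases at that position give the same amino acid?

Codon 1 CCA (Pro): third position 4-fold.
Codon 2 ATG (Met): third position 1-fold.
Codon 3 TTG (Leu): third position 2-fold.
Codon 4 TAC (Tyr): third position 2-fold.
Codon 5 CCA (Pro): third position 4-fold.
Codon 6 CGA (Arg): third position 4-fold.
Codon 7 GCG (Ala): third position 4-fold.
Codon 8 CAT (His): third position 2-fold.
Codon 9 GGG (Gly): third position 4-fold.
Codon 10 CAC (His): third position 2-fold.
Four-fold degenerate third positions: 5.

5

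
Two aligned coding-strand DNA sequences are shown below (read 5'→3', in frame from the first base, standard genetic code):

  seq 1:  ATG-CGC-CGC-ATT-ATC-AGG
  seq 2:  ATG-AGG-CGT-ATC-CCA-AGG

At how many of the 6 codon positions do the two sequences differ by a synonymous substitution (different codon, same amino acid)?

Codon 1: ATG Met / ATG Met — identical.
Codon 2: CGC Arg / AGG Arg — synonymous.
Codon 3: CGC Arg / CGT Arg — synonymous.
Codon 4: ATT Ile / ATC Ile — synonymous.
Codon 5: ATC Ile / CCA Pro — nonsynonymous.
Codon 6: AGG Arg / AGG Arg — identical.
Synonymous differences: 3.

3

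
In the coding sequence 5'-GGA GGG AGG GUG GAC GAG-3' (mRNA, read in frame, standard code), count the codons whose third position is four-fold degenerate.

Codon 1 GGA (Gly): third position 4-fold.
Codon 2 GGG (Gly): third position 4-fold.
Codon 3 AGG (Arg): third position 2-fold.
Codon 4 GUG (Val): third position 4-fold.
Codon 5 GAC (Asp): third position 2-fold.
Codon 6 GAG (Glu): third position 2-fold.
Four-fold degenerate third positions: 3.

3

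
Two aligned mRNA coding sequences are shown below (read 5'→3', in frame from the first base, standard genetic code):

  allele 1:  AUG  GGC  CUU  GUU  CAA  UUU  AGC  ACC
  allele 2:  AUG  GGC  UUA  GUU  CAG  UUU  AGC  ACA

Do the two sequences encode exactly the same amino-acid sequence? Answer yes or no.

Codon 1: AUG Met / AUG Met — identical.
Codon 2: GGC Gly / GGC Gly — identical.
Codon 3: CUU Leu / UUA Leu — synonymous.
Codon 4: GUU Val / GUU Val — identical.
Codon 5: CAA Gln / CAG Gln — synonymous.
Codon 6: UUU Phe / UUU Phe — identical.
Codon 7: AGC Ser / AGC Ser — identical.
Codon 8: ACC Thr / ACA Thr — synonymous.
Nonsynonymous differences: 0 → same protein.

yes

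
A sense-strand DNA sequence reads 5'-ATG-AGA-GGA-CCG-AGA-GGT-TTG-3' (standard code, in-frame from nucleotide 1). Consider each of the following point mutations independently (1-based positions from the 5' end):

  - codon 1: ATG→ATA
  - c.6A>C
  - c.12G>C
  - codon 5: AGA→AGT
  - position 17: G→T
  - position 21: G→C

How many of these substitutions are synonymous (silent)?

1

Codon 1: ATG (Met) → ATA (Ile) — missense.
Codon 2: AGA (Arg) → AGC (Ser) — missense.
Codon 4: CCG (Pro) → CCC (Pro) — synonymous.
Codon 5: AGA (Arg) → AGT (Ser) — missense.
Codon 6: GGT (Gly) → GTT (Val) — missense.
Codon 7: TTG (Leu) → TTC (Phe) — missense.
Synonymous: 1 of 6.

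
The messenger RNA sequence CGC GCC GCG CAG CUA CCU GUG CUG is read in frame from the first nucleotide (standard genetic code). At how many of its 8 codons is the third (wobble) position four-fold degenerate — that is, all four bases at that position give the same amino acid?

7

Codon 1 CGC (Arg): third position 4-fold.
Codon 2 GCC (Ala): third position 4-fold.
Codon 3 GCG (Ala): third position 4-fold.
Codon 4 CAG (Gln): third position 2-fold.
Codon 5 CUA (Leu): third position 4-fold.
Codon 6 CCU (Pro): third position 4-fold.
Codon 7 GUG (Val): third position 4-fold.
Codon 8 CUG (Leu): third position 4-fold.
Four-fold degenerate third positions: 7.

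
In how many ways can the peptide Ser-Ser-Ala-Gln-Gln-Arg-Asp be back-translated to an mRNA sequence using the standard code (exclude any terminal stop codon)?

Ser: 6 codons.
Ser: 6 codons.
Ala: 4 codons.
Gln: 2 codons.
Gln: 2 codons.
Arg: 6 codons.
Asp: 2 codons.
6 × 6 × 4 × 2 × 2 × 6 × 2 = 6912.

6912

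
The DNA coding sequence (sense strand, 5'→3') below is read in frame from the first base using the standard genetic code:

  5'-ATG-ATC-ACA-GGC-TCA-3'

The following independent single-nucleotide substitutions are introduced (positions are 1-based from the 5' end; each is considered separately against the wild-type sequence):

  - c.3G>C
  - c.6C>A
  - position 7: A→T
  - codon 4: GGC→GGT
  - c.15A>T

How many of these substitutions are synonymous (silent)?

Codon 1: ATG (Met) → ATC (Ile) — missense.
Codon 2: ATC (Ile) → ATA (Ile) — synonymous.
Codon 3: ACA (Thr) → TCA (Ser) — missense.
Codon 4: GGC (Gly) → GGT (Gly) — synonymous.
Codon 5: TCA (Ser) → TCT (Ser) — synonymous.
Synonymous: 3 of 5.

3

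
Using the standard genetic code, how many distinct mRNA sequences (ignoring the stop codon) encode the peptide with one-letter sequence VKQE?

32

Val: 4 codons.
Lys: 2 codons.
Gln: 2 codons.
Glu: 2 codons.
4 × 2 × 2 × 2 = 32.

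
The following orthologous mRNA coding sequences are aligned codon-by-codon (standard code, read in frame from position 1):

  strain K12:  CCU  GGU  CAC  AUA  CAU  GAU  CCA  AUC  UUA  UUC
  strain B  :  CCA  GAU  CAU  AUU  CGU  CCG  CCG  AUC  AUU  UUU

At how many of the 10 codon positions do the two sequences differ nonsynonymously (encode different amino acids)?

Codon 1: CCU Pro / CCA Pro — synonymous.
Codon 2: GGU Gly / GAU Asp — nonsynonymous.
Codon 3: CAC His / CAU His — synonymous.
Codon 4: AUA Ile / AUU Ile — synonymous.
Codon 5: CAU His / CGU Arg — nonsynonymous.
Codon 6: GAU Asp / CCG Pro — nonsynonymous.
Codon 7: CCA Pro / CCG Pro — synonymous.
Codon 8: AUC Ile / AUC Ile — identical.
Codon 9: UUA Leu / AUU Ile — nonsynonymous.
Codon 10: UUC Phe / UUU Phe — synonymous.
Nonsynonymous differences: 4.

4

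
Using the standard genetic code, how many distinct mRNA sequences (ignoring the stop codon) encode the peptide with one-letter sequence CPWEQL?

Cys: 2 codons.
Pro: 4 codons.
Trp: 1 codon.
Glu: 2 codons.
Gln: 2 codons.
Leu: 6 codons.
2 × 4 × 1 × 2 × 2 × 6 = 192.

192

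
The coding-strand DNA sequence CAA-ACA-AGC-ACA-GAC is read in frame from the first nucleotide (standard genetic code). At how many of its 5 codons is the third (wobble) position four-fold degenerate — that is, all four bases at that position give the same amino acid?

Codon 1 CAA (Gln): third position 2-fold.
Codon 2 ACA (Thr): third position 4-fold.
Codon 3 AGC (Ser): third position 2-fold.
Codon 4 ACA (Thr): third position 4-fold.
Codon 5 GAC (Asp): third position 2-fold.
Four-fold degenerate third positions: 2.

2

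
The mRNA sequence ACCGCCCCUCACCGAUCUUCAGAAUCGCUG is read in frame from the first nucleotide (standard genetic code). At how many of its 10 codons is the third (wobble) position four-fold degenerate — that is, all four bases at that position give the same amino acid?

Codon 1 ACC (Thr): third position 4-fold.
Codon 2 GCC (Ala): third position 4-fold.
Codon 3 CCU (Pro): third position 4-fold.
Codon 4 CAC (His): third position 2-fold.
Codon 5 CGA (Arg): third position 4-fold.
Codon 6 UCU (Ser): third position 4-fold.
Codon 7 UCA (Ser): third position 4-fold.
Codon 8 GAA (Glu): third position 2-fold.
Codon 9 UCG (Ser): third position 4-fold.
Codon 10 CUG (Leu): third position 4-fold.
Four-fold degenerate third positions: 8.

8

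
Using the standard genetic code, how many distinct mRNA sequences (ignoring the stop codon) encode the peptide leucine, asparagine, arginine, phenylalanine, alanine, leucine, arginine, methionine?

20736

Leu: 6 codons.
Asn: 2 codons.
Arg: 6 codons.
Phe: 2 codons.
Ala: 4 codons.
Leu: 6 codons.
Arg: 6 codons.
Met: 1 codon.
6 × 2 × 6 × 2 × 4 × 6 × 6 × 1 = 20736.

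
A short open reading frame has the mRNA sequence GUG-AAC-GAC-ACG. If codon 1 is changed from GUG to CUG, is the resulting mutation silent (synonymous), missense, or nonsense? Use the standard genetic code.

missense

Position 1 falls in codon 1: GUG → Val.
After the substitution the codon is CUG → Leu.
Val ≠ Leu, so this is a missense mutation.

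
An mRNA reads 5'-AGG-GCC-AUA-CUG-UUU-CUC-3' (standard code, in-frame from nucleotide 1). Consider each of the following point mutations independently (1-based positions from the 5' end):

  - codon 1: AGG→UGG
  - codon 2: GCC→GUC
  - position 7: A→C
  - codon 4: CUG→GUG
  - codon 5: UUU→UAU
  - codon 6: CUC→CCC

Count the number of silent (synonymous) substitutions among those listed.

Codon 1: AGG (Arg) → UGG (Trp) — missense.
Codon 2: GCC (Ala) → GUC (Val) — missense.
Codon 3: AUA (Ile) → CUA (Leu) — missense.
Codon 4: CUG (Leu) → GUG (Val) — missense.
Codon 5: UUU (Phe) → UAU (Tyr) — missense.
Codon 6: CUC (Leu) → CCC (Pro) — missense.
Synonymous: 0 of 6.

0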